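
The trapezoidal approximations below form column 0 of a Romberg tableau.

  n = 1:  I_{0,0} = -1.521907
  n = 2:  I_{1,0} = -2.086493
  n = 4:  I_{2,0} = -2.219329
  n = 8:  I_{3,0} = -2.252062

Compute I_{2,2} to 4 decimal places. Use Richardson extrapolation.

-2.2629

I_{1,1} = -2.086493 + (-2.086493 − (-1.521907))/3 = -2.274688
I_{2,1} = -2.219329 + (-2.219329 − (-2.086493))/3 = -2.263608
I_{2,2} = (16·(-2.263608) − (-2.274688)) / 15 = -2.262869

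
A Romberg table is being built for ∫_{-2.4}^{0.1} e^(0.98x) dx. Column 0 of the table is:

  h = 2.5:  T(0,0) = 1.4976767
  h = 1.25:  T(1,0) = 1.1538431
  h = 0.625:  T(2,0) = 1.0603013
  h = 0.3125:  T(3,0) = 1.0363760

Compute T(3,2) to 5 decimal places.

Richardson extrapolation on the trapezoidal column (denominator 4−1=3):
T(2,1) = (4·1.0603013 − 1.1538431) / 3 = 1.0291207
T(3,1) = 1.0363760 + (1.0363760 − 1.0603013)/3 = 1.0284009
T(3,2) = (16·1.0284009 − 1.0291207) / 15 = 1.0283529

1.02835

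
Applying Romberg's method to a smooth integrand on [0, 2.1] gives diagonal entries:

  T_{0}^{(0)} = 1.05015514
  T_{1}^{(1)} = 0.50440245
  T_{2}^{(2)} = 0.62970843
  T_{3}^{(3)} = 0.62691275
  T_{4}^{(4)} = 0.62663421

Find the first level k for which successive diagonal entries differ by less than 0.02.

|T_{1}^{(1)} − T_{0}^{(0)}| = 0.54575269 ≥ 0.02
|T_{2}^{(2)} − T_{1}^{(1)}| = 0.12530598 ≥ 0.02
|T_{3}^{(3)} − T_{2}^{(2)}| = 0.00279568 < 0.02

k = 3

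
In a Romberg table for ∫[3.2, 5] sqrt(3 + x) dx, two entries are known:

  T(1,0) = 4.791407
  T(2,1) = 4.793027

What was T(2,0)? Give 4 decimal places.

From T(2,1) = (4·T(2,0) − T(1,0))/3, solve for T(2,0):
4·T(2,0) = 3·4.793027 + 4.791407 = 19.170488
T(2,0) = 4.792622

4.7926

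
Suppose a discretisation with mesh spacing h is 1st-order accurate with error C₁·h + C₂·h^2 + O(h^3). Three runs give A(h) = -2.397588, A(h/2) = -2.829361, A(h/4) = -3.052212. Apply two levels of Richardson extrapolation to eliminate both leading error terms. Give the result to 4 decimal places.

-3.2797

First eliminate the h term (factor 2^1 = 2):
  B₁ = (2·(-2.829361) − (-2.397588))/1 = -3.261134
  B₂ = (2·(-3.052212) − (-2.829361))/1 = -3.275063
Then eliminate the h^2 term (factor 2^2 = 4):
  (4·(-3.275063) − (-3.261134))/3 = -3.279706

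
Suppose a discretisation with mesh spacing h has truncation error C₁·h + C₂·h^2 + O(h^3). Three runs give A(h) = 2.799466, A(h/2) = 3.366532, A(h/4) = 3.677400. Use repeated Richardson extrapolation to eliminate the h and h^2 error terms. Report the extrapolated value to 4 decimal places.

First eliminate the h term (factor 2^1 = 2):
  B₁ = (2·3.366532 − 2.799466)/1 = 3.933598
  B₂ = (2·3.677400 − 3.366532)/1 = 3.988268
Then eliminate the h^2 term (factor 2^2 = 4):
  (4·3.988268 − 3.933598)/3 = 4.006491

4.0065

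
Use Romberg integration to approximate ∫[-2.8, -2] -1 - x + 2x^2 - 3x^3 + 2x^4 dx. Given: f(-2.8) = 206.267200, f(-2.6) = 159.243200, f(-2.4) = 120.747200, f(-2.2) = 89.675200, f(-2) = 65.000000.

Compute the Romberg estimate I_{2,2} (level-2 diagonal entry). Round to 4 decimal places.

100.5620

I_{0,0} (trapezoid, 1 panel, h=0.8000): 108.506880
I_{1,0} (trapezoid, 2 panels, h=0.4000): 102.552320
I_{2,0} (trapezoid, 4 panels, h=0.2000): 101.059840
I_{1,1} = 102.552320 + (102.552320 − 108.506880)/3 = 100.567467
I_{2,1} = 101.059840 + (101.059840 − 102.552320)/3 = 100.562347
I_{2,2} = 100.562347 + (100.562347 − 100.567467)/15 = 100.562006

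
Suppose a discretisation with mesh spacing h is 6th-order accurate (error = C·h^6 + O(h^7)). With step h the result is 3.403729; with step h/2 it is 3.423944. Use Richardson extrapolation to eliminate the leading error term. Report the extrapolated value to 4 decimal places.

3.4243

The leading error scales as h^6; refining by a factor of 2 reduces it by 2^6 = 64.
Extrapolated value = (64·A(h/2) − A(h)) / (64 − 1)
= (64·3.423944 − 3.403729) / 63
= 215.728687 / 63 = 3.424265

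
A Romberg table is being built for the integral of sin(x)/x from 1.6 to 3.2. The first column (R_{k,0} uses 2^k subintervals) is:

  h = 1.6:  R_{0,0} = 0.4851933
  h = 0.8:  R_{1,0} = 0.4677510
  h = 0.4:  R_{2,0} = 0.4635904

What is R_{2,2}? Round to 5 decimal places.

0.46222

R_{1,1} = (4·0.4677510 − 0.4851933) / 3 = 0.4619369
R_{2,1} = (4·0.4635904 − 0.4677510) / 3 = 0.4622035
R_{2,2} = (16·0.4622035 − 0.4619369) / 15 = 0.4622213
(Column j=1 coincides with Simpson's rule on the same nodes.)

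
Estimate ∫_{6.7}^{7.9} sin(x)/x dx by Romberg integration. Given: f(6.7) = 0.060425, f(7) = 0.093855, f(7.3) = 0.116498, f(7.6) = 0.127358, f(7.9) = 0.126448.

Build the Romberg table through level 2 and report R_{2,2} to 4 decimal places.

R_{0,0} (trapezoid, 1 panel, h=1.2000): 0.112124
R_{1,0} (trapezoid, 2 panels, h=0.6000): 0.125961
R_{2,0} (trapezoid, 4 panels, h=0.3000): 0.129344
R_{1,1} = 0.125961 + (0.125961 − 0.112124)/3 = 0.130573
R_{2,1} = 0.129344 + (0.129344 − 0.125961)/3 = 0.130472
R_{2,2} = 0.130472 + (0.130472 − 0.130573)/15 = 0.130465

0.1305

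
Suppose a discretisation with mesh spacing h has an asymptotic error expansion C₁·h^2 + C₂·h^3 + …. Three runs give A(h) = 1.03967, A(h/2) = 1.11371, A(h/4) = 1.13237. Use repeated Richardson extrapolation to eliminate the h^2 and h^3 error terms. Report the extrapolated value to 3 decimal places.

First eliminate the h^2 term (factor 2^2 = 4):
  B₁ = (4·1.11371 − 1.03967)/3 = 1.13839
  B₂ = (4·1.13237 − 1.11371)/3 = 1.13859
Then eliminate the h^3 term (factor 2^3 = 8):
  (8·1.13859 − 1.13839)/7 = 1.13862

1.139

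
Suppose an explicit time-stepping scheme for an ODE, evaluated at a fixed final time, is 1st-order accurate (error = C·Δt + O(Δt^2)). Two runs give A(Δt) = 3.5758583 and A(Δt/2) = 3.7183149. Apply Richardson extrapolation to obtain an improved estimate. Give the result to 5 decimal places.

3.86077

The leading error scales as Δt; refining by a factor of 2 reduces it by 2^1 = 2.
Extrapolated value = (2·A(Δt/2) − A(Δt)) / (2 − 1)
= (2·3.7183149 − 3.5758583) / 1
= 3.8607715 / 1 = 3.8607715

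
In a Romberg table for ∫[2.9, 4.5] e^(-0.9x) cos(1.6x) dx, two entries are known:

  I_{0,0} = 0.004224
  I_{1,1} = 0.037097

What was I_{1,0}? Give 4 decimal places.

0.0289

From I_{1,1} = (4·I_{1,0} − I_{0,0})/3, solve for I_{1,0}:
4·I_{1,0} = 3·0.037097 + 0.004224 = 0.115515
I_{1,0} = 0.028879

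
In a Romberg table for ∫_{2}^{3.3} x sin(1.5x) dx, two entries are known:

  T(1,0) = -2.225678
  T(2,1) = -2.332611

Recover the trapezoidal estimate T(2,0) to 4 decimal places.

-2.3059

From T(2,1) = (4·T(2,0) − T(1,0))/3, solve for T(2,0):
4·T(2,0) = 3·(-2.332611) + (-2.225678) = -9.223511
T(2,0) = -2.305878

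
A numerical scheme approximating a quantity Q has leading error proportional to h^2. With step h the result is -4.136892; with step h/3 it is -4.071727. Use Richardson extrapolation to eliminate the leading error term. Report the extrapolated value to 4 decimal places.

-4.0636

Extrapolated value = (9·A(h/3) − A(h)) / (9 − 1)
= (9·(-4.071727) − (-4.136892)) / 8
= -32.508651 / 8 = -4.063581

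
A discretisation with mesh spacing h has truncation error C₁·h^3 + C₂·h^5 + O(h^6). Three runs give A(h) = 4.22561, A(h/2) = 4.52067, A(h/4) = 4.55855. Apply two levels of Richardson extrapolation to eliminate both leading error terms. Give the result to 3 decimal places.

First eliminate the h^3 term (factor 2^3 = 8):
  B₁ = (8·4.52067 − 4.22561)/7 = 4.56282
  B₂ = (8·4.55855 − 4.52067)/7 = 4.56396
Then eliminate the h^5 term (factor 2^5 = 32):
  (32·4.56396 − 4.56282)/31 = 4.56400

4.564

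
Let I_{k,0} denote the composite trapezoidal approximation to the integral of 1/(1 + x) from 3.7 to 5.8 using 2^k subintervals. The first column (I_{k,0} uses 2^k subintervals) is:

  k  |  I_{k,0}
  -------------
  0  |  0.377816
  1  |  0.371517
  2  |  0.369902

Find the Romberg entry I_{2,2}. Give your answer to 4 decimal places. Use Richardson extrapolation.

Richardson extrapolation on the trapezoidal column (denominator 4−1=3):
I_{1,1} = (4·0.371517 − 0.377816) / 3 = 0.369417
I_{2,1} = (4·0.369902 − 0.371517) / 3 = 0.369364
I_{2,2} = (16·0.369364 − 0.369417) / 15 = 0.369360

0.3694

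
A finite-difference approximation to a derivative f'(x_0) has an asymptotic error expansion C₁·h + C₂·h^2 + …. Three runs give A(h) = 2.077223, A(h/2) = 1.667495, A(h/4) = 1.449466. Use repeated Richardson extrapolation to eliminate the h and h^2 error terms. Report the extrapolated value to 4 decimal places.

First eliminate the h term (factor 2^1 = 2):
  B₁ = (2·1.667495 − 2.077223)/1 = 1.257767
  B₂ = (2·1.449466 − 1.667495)/1 = 1.231437
Then eliminate the h^2 term (factor 2^2 = 4):
  (4·1.231437 − 1.257767)/3 = 1.222660

1.2227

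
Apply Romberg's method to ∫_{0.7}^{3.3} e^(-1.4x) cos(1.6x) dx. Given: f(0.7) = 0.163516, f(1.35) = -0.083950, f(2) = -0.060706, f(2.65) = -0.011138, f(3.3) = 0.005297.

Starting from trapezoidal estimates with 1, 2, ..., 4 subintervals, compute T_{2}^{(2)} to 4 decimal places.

-0.0748

T_{0}^{(0)} (trapezoid, 1 panel, h=2.6000): 0.219457
T_{1}^{(0)} (trapezoid, 2 panels, h=1.3000): 0.030811
T_{2}^{(0)} (trapezoid, 4 panels, h=0.6500): -0.046402
T_{1}^{(1)} = 0.030811 + (0.030811 − 0.219457)/3 = -0.032071
T_{2}^{(1)} = -0.046402 + (-0.046402 − 0.030811)/3 = -0.072140
T_{2}^{(2)} = -0.072140 + (-0.072140 − (-0.032071))/15 = -0.074811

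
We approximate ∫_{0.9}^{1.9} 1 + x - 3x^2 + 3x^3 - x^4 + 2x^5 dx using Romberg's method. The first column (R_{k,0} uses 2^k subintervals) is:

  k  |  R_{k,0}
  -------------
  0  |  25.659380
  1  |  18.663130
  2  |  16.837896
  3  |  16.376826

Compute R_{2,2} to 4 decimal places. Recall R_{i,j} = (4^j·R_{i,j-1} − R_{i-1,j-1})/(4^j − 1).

16.2227

R_{1,1} = (4·18.663130 − 25.659380) / 3 = 16.331047
R_{2,1} = 16.837896 + (16.837896 − 18.663130)/3 = 16.229485
R_{2,2} = (16·16.229485 − 16.331047) / 15 = 16.222714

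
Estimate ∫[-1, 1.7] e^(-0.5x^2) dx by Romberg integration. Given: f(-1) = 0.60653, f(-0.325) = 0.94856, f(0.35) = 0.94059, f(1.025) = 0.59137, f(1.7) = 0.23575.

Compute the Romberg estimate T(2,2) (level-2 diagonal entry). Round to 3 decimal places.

1.994

T(0,0) (trapezoid, 1 panel, h=2.7000): 1.13708
T(1,0) (trapezoid, 2 panels, h=1.3500): 1.83834
T(2,0) (trapezoid, 4 panels, h=0.6750): 1.95862
T(1,1) = 1.83834 + (1.83834 − 1.13708)/3 = 2.07209
T(2,1) = 1.95862 + (1.95862 − 1.83834)/3 = 1.99871
T(2,2) = 1.99871 + (1.99871 − 2.07209)/15 = 1.99382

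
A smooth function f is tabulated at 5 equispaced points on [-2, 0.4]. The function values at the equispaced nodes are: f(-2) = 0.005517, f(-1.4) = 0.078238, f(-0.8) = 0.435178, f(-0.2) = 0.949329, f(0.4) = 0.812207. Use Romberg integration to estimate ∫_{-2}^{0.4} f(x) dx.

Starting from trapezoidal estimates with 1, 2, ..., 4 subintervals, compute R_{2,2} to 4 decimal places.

1.1688

R_{0,0} (trapezoid, 1 panel, h=2.4000): 0.981269
R_{1,0} (trapezoid, 2 panels, h=1.2000): 1.012848
R_{2,0} (trapezoid, 4 panels, h=0.6000): 1.122964
R_{1,1} = 1.012848 + (1.012848 − 0.981269)/3 = 1.023374
R_{2,1} = 1.122964 + (1.122964 − 1.012848)/3 = 1.159669
R_{2,2} = 1.159669 + (1.159669 − 1.023374)/15 = 1.168755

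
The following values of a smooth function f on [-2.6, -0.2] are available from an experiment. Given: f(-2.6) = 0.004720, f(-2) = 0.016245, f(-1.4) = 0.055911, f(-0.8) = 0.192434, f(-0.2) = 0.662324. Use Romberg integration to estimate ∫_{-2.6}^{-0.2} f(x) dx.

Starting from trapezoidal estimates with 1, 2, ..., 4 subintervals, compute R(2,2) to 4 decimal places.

0.3205

R(0,0) (trapezoid, 1 panel, h=2.4000): 0.800453
R(1,0) (trapezoid, 2 panels, h=1.2000): 0.467320
R(2,0) (trapezoid, 4 panels, h=0.6000): 0.358867
R(1,1) = 0.467320 + (0.467320 − 0.800453)/3 = 0.356276
R(2,1) = 0.358867 + (0.358867 − 0.467320)/3 = 0.322716
R(2,2) = 0.322716 + (0.322716 − 0.356276)/15 = 0.320479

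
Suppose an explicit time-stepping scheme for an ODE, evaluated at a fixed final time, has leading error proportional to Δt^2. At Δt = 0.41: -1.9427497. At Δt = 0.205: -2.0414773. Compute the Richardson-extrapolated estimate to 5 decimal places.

-2.07439

The leading error scales as Δt^2; refining by a factor of 2 reduces it by 2^2 = 4.
Extrapolated value = (4·A(Δt/2) − A(Δt)) / (4 − 1)
= (4·(-2.0414773) − (-1.9427497)) / 3
= -6.2231595 / 3 = -2.0743865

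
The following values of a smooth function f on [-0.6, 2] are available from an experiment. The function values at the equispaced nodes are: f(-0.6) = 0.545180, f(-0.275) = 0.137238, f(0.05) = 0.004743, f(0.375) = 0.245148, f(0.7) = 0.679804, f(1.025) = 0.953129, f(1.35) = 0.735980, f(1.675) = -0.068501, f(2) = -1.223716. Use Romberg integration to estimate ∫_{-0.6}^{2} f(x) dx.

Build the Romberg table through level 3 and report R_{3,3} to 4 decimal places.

0.7829

R_{0,0} (trapezoid, 1 panel, h=2.6000): -0.882097
R_{1,0} (trapezoid, 2 panels, h=1.3000): 0.442697
R_{2,0} (trapezoid, 4 panels, h=0.6500): 0.702818
R_{3,0} (trapezoid, 8 panels, h=0.3250): 0.763189
R_{1,1} = 0.442697 + (0.442697 − (-0.882097))/3 = 0.884295
R_{2,1} = 0.702818 + (0.702818 − 0.442697)/3 = 0.789525
R_{3,1} = 0.763189 + (0.763189 − 0.702818)/3 = 0.783313
R_{2,2} = 0.789525 + (0.789525 − 0.884295)/15 = 0.783207
R_{3,2} = 0.783313 + (0.783313 − 0.789525)/15 = 0.782899
R_{3,3} = 0.782899 + (0.782899 − 0.783207)/63 = 0.782894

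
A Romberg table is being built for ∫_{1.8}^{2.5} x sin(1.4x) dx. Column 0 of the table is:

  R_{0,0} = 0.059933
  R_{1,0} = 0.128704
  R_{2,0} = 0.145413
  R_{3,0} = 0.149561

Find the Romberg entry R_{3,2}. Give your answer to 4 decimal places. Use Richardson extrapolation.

R_{2,1} = (4·0.145413 − 0.128704) / 3 = 0.150983
R_{3,1} = 0.149561 + (0.149561 − 0.145413)/3 = 0.150944
R_{3,2} = 0.150944 + (0.150944 − 0.150983)/15 = 0.150941
(Column j=1 coincides with Simpson's rule on the same nodes.)

0.1509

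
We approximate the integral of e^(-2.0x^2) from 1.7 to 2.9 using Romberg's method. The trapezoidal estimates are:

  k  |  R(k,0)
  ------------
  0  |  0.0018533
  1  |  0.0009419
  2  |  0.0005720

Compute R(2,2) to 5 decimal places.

R(1,1) = 0.0009419 + (0.0009419 − 0.0018533)/3 = 0.0006381
R(2,1) = (4·0.0005720 − 0.0009419) / 3 = 0.0004487
R(2,2) = (16·0.0004487 − 0.0006381) / 15 = 0.0004361

0.00044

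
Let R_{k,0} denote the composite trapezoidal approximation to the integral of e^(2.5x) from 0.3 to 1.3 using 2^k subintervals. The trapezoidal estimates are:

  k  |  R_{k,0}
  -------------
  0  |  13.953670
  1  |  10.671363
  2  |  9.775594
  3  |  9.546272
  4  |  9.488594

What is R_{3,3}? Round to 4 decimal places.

9.4693

Richardson extrapolation on the trapezoidal column (denominator 4−1=3):
R_{1,1} = (4·10.671363 − 13.953670) / 3 = 9.577261
R_{2,1} = (4·9.775594 − 10.671363) / 3 = 9.477004
R_{3,1} = 9.546272 + (9.546272 − 9.775594)/3 = 9.469831
R_{2,2} = (16·9.477004 − 9.577261) / 15 = 9.470320
R_{3,2} = 9.469831 + (9.469831 − 9.477004)/15 = 9.469353
R_{3,3} = (64·9.469353 − 9.470320) / 63 = 9.469338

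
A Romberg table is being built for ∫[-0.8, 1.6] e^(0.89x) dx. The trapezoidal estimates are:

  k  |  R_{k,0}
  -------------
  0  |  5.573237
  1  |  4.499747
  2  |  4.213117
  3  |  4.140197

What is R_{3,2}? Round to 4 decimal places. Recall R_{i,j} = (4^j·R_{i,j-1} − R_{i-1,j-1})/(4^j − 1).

4.1158

Richardson extrapolation on the trapezoidal column (denominator 4−1=3):
R_{2,1} = 4.213117 + (4.213117 − 4.499747)/3 = 4.117574
R_{3,1} = (4·4.140197 − 4.213117) / 3 = 4.115890
R_{3,2} = 4.115890 + (4.115890 − 4.117574)/15 = 4.115778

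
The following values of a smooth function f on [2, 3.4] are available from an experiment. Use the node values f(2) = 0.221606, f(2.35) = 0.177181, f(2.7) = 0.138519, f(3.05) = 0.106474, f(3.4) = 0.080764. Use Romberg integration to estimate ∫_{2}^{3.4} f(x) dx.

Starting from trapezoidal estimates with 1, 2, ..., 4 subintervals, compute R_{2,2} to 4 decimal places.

0.2000

R_{0,0} (trapezoid, 1 panel, h=1.4000): 0.211659
R_{1,0} (trapezoid, 2 panels, h=0.7000): 0.202793
R_{2,0} (trapezoid, 4 panels, h=0.3500): 0.200676
R_{1,1} = 0.202793 + (0.202793 − 0.211659)/3 = 0.199838
R_{2,1} = 0.200676 + (0.200676 − 0.202793)/3 = 0.199970
R_{2,2} = 0.199970 + (0.199970 − 0.199838)/15 = 0.199979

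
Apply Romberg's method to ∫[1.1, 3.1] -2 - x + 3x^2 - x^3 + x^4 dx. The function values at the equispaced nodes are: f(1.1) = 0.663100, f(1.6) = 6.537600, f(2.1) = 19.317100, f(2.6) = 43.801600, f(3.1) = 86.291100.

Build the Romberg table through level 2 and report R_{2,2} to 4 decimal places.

R_{0,0} (trapezoid, 1 panel, h=2.0000): 86.954200
R_{1,0} (trapezoid, 2 panels, h=1.0000): 62.794200
R_{2,0} (trapezoid, 4 panels, h=0.5000): 56.566700
R_{1,1} = 62.794200 + (62.794200 − 86.954200)/3 = 54.740867
R_{2,1} = 56.566700 + (56.566700 − 62.794200)/3 = 54.490867
R_{2,2} = 54.490867 + (54.490867 − 54.740867)/15 = 54.474200

54.4742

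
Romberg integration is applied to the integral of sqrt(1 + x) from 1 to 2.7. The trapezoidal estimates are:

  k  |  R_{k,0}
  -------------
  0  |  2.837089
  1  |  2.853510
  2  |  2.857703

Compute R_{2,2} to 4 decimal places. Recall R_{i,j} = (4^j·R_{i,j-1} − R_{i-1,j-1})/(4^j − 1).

Richardson extrapolation on the trapezoidal column (denominator 4−1=3):
R_{1,1} = 2.853510 + (2.853510 − 2.837089)/3 = 2.858984
R_{2,1} = 2.857703 + (2.857703 − 2.853510)/3 = 2.859101
R_{2,2} = (16·2.859101 − 2.858984) / 15 = 2.859109
(Column j=1 coincides with Simpson's rule on the same nodes.)

2.8591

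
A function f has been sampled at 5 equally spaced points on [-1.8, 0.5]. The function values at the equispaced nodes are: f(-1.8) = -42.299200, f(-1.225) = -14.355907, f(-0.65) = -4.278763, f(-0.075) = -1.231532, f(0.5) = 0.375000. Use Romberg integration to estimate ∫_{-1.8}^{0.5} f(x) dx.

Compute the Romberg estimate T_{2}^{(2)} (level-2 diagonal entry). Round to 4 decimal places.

-21.5590

T_{0}^{(0)} (trapezoid, 1 panel, h=2.3000): -48.212830
T_{1}^{(0)} (trapezoid, 2 panels, h=1.1500): -29.026992
T_{2}^{(0)} (trapezoid, 4 panels, h=0.5750): -23.476274
T_{1}^{(1)} = -29.026992 + (-29.026992 − (-48.212830))/3 = -22.631713
T_{2}^{(1)} = -23.476274 + (-23.476274 − (-29.026992))/3 = -21.626035
T_{2}^{(2)} = -21.626035 + (-21.626035 − (-22.631713))/15 = -21.558990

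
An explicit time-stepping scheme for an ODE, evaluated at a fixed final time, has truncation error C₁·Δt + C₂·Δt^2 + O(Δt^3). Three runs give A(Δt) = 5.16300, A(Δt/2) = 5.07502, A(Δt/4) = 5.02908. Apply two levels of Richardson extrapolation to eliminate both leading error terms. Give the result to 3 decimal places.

First eliminate the Δt term (factor 2^1 = 2):
  B₁ = (2·5.07502 − 5.16300)/1 = 4.98704
  B₂ = (2·5.02908 − 5.07502)/1 = 4.98314
Then eliminate the Δt^2 term (factor 2^2 = 4):
  (4·4.98314 − 4.98704)/3 = 4.98184

4.982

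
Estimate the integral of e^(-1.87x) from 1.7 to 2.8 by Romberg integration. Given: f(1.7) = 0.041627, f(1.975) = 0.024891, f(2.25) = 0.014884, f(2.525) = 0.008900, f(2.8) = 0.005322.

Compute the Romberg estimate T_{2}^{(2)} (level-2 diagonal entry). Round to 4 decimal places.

T_{0}^{(0)} (trapezoid, 1 panel, h=1.1000): 0.025822
T_{1}^{(0)} (trapezoid, 2 panels, h=0.5500): 0.021097
T_{2}^{(0)} (trapezoid, 4 panels, h=0.2750): 0.019841
T_{1}^{(1)} = 0.021097 + (0.021097 − 0.025822)/3 = 0.019522
T_{2}^{(1)} = 0.019841 + (0.019841 − 0.021097)/3 = 0.019422
T_{2}^{(2)} = 0.019422 + (0.019422 − 0.019522)/15 = 0.019415

0.0194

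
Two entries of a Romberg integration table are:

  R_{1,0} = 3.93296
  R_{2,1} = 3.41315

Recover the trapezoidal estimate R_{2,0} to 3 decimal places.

3.543

From R_{2,1} = (4·R_{2,0} − R_{1,0})/3, solve for R_{2,0}:
4·R_{2,0} = 3·3.41315 + 3.93296 = 14.17241
R_{2,0} = 3.54310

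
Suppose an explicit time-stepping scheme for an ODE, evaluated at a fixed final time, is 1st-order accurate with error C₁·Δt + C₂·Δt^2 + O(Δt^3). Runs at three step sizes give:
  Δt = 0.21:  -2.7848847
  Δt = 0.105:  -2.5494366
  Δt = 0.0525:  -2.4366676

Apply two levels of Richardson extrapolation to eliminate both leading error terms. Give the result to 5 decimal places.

First eliminate the Δt term (factor 2^1 = 2):
  B₁ = (2·(-2.5494366) − (-2.7848847))/1 = -2.3139885
  B₂ = (2·(-2.4366676) − (-2.5494366))/1 = -2.3238986
Then eliminate the Δt^2 term (factor 2^2 = 4):
  (4·(-2.3238986) − (-2.3139885))/3 = -2.3272020

-2.32720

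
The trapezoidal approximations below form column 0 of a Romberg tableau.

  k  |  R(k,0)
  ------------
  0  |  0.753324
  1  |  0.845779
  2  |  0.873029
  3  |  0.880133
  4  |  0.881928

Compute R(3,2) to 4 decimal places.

R(2,1) = 0.873029 + (0.873029 − 0.845779)/3 = 0.882112
R(3,1) = (4·0.880133 − 0.873029) / 3 = 0.882501
R(3,2) = (16·0.882501 − 0.882112) / 15 = 0.882527

0.8825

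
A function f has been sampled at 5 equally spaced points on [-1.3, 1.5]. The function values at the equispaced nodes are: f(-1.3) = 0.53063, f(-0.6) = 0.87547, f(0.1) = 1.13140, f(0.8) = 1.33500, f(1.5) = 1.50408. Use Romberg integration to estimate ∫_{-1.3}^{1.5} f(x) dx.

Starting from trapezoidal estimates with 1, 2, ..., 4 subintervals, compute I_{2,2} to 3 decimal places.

3.066

I_{0,0} (trapezoid, 1 panel, h=2.8000): 2.84859
I_{1,0} (trapezoid, 2 panels, h=1.4000): 3.00826
I_{2,0} (trapezoid, 4 panels, h=0.7000): 3.05146
I_{1,1} = 3.00826 + (3.00826 − 2.84859)/3 = 3.06148
I_{2,1} = 3.05146 + (3.05146 − 3.00826)/3 = 3.06586
I_{2,2} = 3.06586 + (3.06586 − 3.06148)/15 = 3.06615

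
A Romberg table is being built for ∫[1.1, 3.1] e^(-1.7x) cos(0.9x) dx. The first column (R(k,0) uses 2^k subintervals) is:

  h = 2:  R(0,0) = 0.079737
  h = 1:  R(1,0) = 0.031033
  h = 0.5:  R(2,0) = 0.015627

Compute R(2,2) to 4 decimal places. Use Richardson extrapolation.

Richardson extrapolation on the trapezoidal column (denominator 4−1=3):
R(1,1) = (4·0.031033 − 0.079737) / 3 = 0.014798
R(2,1) = 0.015627 + (0.015627 − 0.031033)/3 = 0.010492
R(2,2) = (16·0.010492 − 0.014798) / 15 = 0.010205

0.0102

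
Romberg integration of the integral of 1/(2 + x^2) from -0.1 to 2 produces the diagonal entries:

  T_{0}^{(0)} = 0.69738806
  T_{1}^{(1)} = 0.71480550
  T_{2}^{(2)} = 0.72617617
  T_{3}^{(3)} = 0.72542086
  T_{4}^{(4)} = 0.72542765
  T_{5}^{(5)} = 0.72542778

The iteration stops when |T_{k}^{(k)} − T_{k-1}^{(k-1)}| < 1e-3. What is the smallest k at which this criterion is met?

k = 3

|T_{1}^{(1)} − T_{0}^{(0)}| = 0.01741744 ≥ 1e-3
|T_{2}^{(2)} − T_{1}^{(1)}| = 0.01137067 ≥ 1e-3
|T_{3}^{(3)} − T_{2}^{(2)}| = 0.00075531 < 1e-3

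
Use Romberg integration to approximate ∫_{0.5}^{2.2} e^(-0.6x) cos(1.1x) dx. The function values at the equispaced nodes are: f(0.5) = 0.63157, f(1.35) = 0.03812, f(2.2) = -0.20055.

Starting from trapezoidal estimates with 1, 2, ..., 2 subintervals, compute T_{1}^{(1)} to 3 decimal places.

T_{0}^{(0)} (trapezoid, 1 panel, h=1.7000): 0.36637
T_{1}^{(0)} (trapezoid, 2 panels, h=0.8500): 0.21559
T_{1}^{(1)} = 0.21559 + (0.21559 − 0.36637)/3 = 0.16533

0.165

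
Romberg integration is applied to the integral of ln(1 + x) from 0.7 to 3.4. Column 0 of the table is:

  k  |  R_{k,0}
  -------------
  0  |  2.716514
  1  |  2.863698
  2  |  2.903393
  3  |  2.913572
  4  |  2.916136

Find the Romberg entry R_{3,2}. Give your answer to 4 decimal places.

Richardson extrapolation on the trapezoidal column (denominator 4−1=3):
R_{2,1} = 2.903393 + (2.903393 − 2.863698)/3 = 2.916625
R_{3,1} = 2.913572 + (2.913572 − 2.903393)/3 = 2.916965
R_{3,2} = (16·2.916965 − 2.916625) / 15 = 2.916988

2.9170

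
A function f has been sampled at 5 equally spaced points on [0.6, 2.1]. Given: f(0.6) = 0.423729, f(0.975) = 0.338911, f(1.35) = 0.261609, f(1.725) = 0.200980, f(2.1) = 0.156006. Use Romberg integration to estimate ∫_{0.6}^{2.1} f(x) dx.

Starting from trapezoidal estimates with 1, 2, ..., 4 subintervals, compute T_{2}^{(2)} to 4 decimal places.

0.4079

T_{0}^{(0)} (trapezoid, 1 panel, h=1.5000): 0.434801
T_{1}^{(0)} (trapezoid, 2 panels, h=0.7500): 0.413607
T_{2}^{(0)} (trapezoid, 4 panels, h=0.3750): 0.409263
T_{1}^{(1)} = 0.413607 + (0.413607 − 0.434801)/3 = 0.406542
T_{2}^{(1)} = 0.409263 + (0.409263 − 0.413607)/3 = 0.407815
T_{2}^{(2)} = 0.407815 + (0.407815 − 0.406542)/15 = 0.407900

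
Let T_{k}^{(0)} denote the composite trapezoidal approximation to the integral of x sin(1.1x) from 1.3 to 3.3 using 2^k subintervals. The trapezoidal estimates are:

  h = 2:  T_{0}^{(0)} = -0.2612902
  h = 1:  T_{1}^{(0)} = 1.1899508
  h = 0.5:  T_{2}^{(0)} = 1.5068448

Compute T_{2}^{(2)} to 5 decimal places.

1.60839

T_{1}^{(1)} = (4·1.1899508 − (-0.2612902)) / 3 = 1.6736978
T_{2}^{(1)} = 1.5068448 + (1.5068448 − 1.1899508)/3 = 1.6124761
T_{2}^{(2)} = (16·1.6124761 − 1.6736978) / 15 = 1.6083947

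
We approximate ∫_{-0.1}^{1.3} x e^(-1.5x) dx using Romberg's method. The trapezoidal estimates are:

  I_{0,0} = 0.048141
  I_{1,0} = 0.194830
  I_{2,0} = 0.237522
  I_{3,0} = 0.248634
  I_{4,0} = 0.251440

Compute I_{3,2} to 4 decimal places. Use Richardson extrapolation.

0.2524

Richardson extrapolation on the trapezoidal column (denominator 4−1=3):
I_{2,1} = 0.237522 + (0.237522 − 0.194830)/3 = 0.251753
I_{3,1} = 0.248634 + (0.248634 − 0.237522)/3 = 0.252338
I_{3,2} = 0.252338 + (0.252338 − 0.251753)/15 = 0.252377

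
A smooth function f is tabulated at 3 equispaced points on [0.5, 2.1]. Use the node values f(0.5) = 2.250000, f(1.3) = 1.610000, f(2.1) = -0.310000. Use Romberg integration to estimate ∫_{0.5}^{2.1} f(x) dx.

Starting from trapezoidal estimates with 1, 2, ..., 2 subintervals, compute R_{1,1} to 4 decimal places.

R_{0,0} (trapezoid, 1 panel, h=1.6000): 1.552000
R_{1,0} (trapezoid, 2 panels, h=0.8000): 2.064000
R_{1,1} = 2.064000 + (2.064000 − 1.552000)/3 = 2.234667

2.2347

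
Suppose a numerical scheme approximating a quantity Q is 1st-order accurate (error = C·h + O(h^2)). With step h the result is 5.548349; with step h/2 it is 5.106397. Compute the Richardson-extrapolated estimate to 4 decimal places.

4.6644

Extrapolated value = (2·A(h/2) − A(h)) / (2 − 1)
= (2·5.106397 − 5.548349) / 1
= 4.664445 / 1 = 4.664445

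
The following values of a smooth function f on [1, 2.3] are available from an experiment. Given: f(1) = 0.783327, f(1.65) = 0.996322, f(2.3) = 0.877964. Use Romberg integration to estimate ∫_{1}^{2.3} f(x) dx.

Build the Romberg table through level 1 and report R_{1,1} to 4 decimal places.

1.2234

R_{0,0} (trapezoid, 1 panel, h=1.3000): 1.079839
R_{1,0} (trapezoid, 2 panels, h=0.6500): 1.187529
R_{1,1} = 1.187529 + (1.187529 − 1.079839)/3 = 1.223426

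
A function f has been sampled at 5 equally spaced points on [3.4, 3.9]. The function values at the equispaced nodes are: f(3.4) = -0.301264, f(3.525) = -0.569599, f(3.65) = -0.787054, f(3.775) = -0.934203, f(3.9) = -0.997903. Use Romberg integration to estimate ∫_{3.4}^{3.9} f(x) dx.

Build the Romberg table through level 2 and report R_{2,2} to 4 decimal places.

-0.3703

R_{0,0} (trapezoid, 1 panel, h=0.5000): -0.324792
R_{1,0} (trapezoid, 2 panels, h=0.2500): -0.359159
R_{2,0} (trapezoid, 4 panels, h=0.1250): -0.367555
R_{1,1} = -0.359159 + (-0.359159 − (-0.324792))/3 = -0.370615
R_{2,1} = -0.367555 + (-0.367555 − (-0.359159))/3 = -0.370354
R_{2,2} = -0.370354 + (-0.370354 − (-0.370615))/15 = -0.370337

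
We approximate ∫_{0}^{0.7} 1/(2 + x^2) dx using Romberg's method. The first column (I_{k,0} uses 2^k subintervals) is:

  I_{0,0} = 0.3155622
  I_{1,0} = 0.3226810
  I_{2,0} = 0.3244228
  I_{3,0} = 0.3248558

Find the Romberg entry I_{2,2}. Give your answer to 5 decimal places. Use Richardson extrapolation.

Richardson extrapolation on the trapezoidal column (denominator 4−1=3):
I_{1,1} = (4·0.3226810 − 0.3155622) / 3 = 0.3250539
I_{2,1} = 0.3244228 + (0.3244228 − 0.3226810)/3 = 0.3250034
I_{2,2} = (16·0.3250034 − 0.3250539) / 15 = 0.3250000

0.32500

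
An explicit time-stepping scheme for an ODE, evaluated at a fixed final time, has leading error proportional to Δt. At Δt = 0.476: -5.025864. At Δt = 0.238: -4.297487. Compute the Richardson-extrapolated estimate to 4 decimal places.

The leading error scales as Δt; refining by a factor of 2 reduces it by 2^1 = 2.
Extrapolated value = (2·A(Δt/2) − A(Δt)) / (2 − 1)
= (2·(-4.297487) − (-5.025864)) / 1
= -3.569110 / 1 = -3.569110

-3.5691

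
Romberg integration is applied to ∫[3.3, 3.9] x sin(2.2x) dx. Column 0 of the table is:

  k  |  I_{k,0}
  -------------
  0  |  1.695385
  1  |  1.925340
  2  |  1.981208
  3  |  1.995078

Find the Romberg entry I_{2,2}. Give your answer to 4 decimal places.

1.9997

I_{1,1} = (4·1.925340 − 1.695385) / 3 = 2.001992
I_{2,1} = 1.981208 + (1.981208 − 1.925340)/3 = 1.999831
I_{2,2} = 1.999831 + (1.999831 − 2.001992)/15 = 1.999687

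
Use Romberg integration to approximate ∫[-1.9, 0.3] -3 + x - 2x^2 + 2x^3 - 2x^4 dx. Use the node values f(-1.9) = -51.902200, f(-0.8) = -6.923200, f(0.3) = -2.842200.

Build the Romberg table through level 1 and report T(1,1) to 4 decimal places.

-30.2270

T(0,0) (trapezoid, 1 panel, h=2.2000): -60.218840
T(1,0) (trapezoid, 2 panels, h=1.1000): -37.724940
T(1,1) = -37.724940 + (-37.724940 − (-60.218840))/3 = -30.226973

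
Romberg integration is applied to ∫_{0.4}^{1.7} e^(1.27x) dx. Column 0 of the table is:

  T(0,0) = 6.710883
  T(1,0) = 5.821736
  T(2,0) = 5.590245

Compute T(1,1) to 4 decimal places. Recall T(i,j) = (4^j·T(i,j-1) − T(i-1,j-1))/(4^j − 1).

5.5254

T(1,1) = (4·5.821736 − 6.710883) / 3 = 5.525354
(Column j=1 coincides with Simpson's rule on the same nodes.)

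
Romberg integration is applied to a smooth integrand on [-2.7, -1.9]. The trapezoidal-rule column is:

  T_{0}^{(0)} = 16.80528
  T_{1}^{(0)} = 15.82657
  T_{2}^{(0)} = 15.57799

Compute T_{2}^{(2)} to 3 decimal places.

15.495

Richardson extrapolation on the trapezoidal column (denominator 4−1=3):
T_{1}^{(1)} = 15.82657 + (15.82657 − 16.80528)/3 = 15.50033
T_{2}^{(1)} = 15.57799 + (15.57799 − 15.82657)/3 = 15.49513
T_{2}^{(2)} = 15.49513 + (15.49513 − 15.50033)/15 = 15.49478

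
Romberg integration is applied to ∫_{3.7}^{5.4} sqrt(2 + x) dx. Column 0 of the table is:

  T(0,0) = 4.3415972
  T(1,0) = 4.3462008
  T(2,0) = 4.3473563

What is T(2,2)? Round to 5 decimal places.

4.34774

Richardson extrapolation on the trapezoidal column (denominator 4−1=3):
T(1,1) = 4.3462008 + (4.3462008 − 4.3415972)/3 = 4.3477353
T(2,1) = 4.3473563 + (4.3473563 − 4.3462008)/3 = 4.3477415
T(2,2) = (16·4.3477415 − 4.3477353) / 15 = 4.3477419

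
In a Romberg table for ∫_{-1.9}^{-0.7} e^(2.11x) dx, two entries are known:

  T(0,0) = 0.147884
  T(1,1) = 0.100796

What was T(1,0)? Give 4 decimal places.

From T(1,1) = (4·T(1,0) − T(0,0))/3, solve for T(1,0):
4·T(1,0) = 3·0.100796 + 0.147884 = 0.450272
T(1,0) = 0.112568

0.1126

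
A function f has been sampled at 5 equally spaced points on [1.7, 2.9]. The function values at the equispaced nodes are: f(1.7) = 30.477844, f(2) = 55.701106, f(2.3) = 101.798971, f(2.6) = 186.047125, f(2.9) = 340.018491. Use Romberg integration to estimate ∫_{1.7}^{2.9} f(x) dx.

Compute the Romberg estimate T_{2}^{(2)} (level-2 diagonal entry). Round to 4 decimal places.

154.0134

T_{0}^{(0)} (trapezoid, 1 panel, h=1.2000): 222.297801
T_{1}^{(0)} (trapezoid, 2 panels, h=0.6000): 172.228283
T_{2}^{(0)} (trapezoid, 4 panels, h=0.3000): 158.638611
T_{1}^{(1)} = 172.228283 + (172.228283 − 222.297801)/3 = 155.538444
T_{2}^{(1)} = 158.638611 + (158.638611 − 172.228283)/3 = 154.108720
T_{2}^{(2)} = 154.108720 + (154.108720 − 155.538444)/15 = 154.013405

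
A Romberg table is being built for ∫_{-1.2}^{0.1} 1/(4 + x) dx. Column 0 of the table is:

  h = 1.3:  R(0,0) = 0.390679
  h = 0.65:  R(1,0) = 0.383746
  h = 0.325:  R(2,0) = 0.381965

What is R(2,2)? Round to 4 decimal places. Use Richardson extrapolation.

0.3814

R(1,1) = (4·0.383746 − 0.390679) / 3 = 0.381435
R(2,1) = 0.381965 + (0.381965 − 0.383746)/3 = 0.381371
R(2,2) = (16·0.381371 − 0.381435) / 15 = 0.381367
(Column j=1 coincides with Simpson's rule on the same nodes.)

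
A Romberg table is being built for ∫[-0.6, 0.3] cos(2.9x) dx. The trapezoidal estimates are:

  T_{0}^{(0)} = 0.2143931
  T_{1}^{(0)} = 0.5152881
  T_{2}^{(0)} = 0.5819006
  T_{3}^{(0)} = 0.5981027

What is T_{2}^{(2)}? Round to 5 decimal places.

0.60334

Richardson extrapolation on the trapezoidal column (denominator 4−1=3):
T_{1}^{(1)} = (4·0.5152881 − 0.2143931) / 3 = 0.6155864
T_{2}^{(1)} = 0.5819006 + (0.5819006 − 0.5152881)/3 = 0.6041048
T_{2}^{(2)} = (16·0.6041048 − 0.6155864) / 15 = 0.6033394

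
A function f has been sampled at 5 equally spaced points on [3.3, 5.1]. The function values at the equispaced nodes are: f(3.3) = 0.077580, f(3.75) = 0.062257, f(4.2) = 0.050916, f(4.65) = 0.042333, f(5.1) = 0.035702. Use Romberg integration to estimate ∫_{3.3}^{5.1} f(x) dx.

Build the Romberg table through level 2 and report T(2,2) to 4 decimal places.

0.0950

T(0,0) (trapezoid, 1 panel, h=1.8000): 0.101954
T(1,0) (trapezoid, 2 panels, h=0.9000): 0.096801
T(2,0) (trapezoid, 4 panels, h=0.4500): 0.095466
T(1,1) = 0.096801 + (0.096801 − 0.101954)/3 = 0.095083
T(2,1) = 0.095466 + (0.095466 − 0.096801)/3 = 0.095021
T(2,2) = 0.095021 + (0.095021 − 0.095083)/15 = 0.095017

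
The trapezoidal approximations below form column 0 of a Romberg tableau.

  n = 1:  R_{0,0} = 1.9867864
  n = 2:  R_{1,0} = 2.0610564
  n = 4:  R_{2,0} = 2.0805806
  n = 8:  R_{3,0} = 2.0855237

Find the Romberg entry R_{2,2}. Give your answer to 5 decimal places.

2.08717

Richardson extrapolation on the trapezoidal column (denominator 4−1=3):
R_{1,1} = 2.0610564 + (2.0610564 − 1.9867864)/3 = 2.0858131
R_{2,1} = 2.0805806 + (2.0805806 − 2.0610564)/3 = 2.0870887
R_{2,2} = 2.0870887 + (2.0870887 − 2.0858131)/15 = 2.0871737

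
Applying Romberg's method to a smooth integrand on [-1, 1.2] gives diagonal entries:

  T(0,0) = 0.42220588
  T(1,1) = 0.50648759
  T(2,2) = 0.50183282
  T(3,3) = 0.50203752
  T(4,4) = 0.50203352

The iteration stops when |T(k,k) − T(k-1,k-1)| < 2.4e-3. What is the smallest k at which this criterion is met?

k = 3

|T(1,1) − T(0,0)| = 0.08428171 ≥ 2.4e-3
|T(2,2) − T(1,1)| = 0.00465477 ≥ 2.4e-3
|T(3,3) − T(2,2)| = 0.00020470 < 2.4e-3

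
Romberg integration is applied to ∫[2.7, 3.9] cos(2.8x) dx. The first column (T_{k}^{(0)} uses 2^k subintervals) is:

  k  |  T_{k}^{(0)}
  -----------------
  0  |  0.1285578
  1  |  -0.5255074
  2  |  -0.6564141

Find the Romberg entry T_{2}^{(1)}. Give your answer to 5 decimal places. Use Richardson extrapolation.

Richardson extrapolation on the trapezoidal column (denominator 4−1=3):
T_{2}^{(1)} = (4·(-0.6564141) − (-0.5255074)) / 3 = -0.7000497

-0.70005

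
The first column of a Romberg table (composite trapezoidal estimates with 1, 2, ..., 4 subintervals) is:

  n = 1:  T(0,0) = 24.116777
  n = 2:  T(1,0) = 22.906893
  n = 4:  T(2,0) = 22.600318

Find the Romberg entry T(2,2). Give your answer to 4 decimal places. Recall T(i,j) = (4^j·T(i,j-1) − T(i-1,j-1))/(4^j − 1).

22.4978

Richardson extrapolation on the trapezoidal column (denominator 4−1=3):
T(1,1) = 22.906893 + (22.906893 − 24.116777)/3 = 22.503598
T(2,1) = (4·22.600318 − 22.906893) / 3 = 22.498126
T(2,2) = 22.498126 + (22.498126 − 22.503598)/15 = 22.497761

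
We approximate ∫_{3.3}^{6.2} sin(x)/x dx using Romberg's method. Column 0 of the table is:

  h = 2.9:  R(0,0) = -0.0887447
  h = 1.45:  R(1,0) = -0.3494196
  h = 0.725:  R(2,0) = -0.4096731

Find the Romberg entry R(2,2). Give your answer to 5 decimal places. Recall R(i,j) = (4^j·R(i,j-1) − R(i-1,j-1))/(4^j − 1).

-0.42932

Richardson extrapolation on the trapezoidal column (denominator 4−1=3):
R(1,1) = -0.3494196 + (-0.3494196 − (-0.0887447))/3 = -0.4363112
R(2,1) = -0.4096731 + (-0.4096731 − (-0.3494196))/3 = -0.4297576
R(2,2) = -0.4297576 + (-0.4297576 − (-0.4363112))/15 = -0.4293207
(Column j=1 coincides with Simpson's rule on the same nodes.)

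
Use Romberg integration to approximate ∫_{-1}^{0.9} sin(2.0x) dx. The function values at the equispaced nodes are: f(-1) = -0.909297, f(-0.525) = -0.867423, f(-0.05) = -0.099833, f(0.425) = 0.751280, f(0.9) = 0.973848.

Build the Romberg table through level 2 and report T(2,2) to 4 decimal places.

-0.0942

T(0,0) (trapezoid, 1 panel, h=1.9000): 0.061323
T(1,0) (trapezoid, 2 panels, h=0.9500): -0.064180
T(2,0) (trapezoid, 4 panels, h=0.4750): -0.087258
T(1,1) = -0.064180 + (-0.064180 − 0.061323)/3 = -0.106014
T(2,1) = -0.087258 + (-0.087258 − (-0.064180))/3 = -0.094951
T(2,2) = -0.094951 + (-0.094951 − (-0.106014))/15 = -0.094213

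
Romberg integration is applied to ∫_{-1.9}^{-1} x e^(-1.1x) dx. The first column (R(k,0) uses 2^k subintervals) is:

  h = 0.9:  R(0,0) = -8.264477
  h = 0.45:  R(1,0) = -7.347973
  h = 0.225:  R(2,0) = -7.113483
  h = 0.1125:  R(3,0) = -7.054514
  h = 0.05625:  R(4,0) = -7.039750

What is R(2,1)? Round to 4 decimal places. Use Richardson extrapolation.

-7.0353

R(2,1) = (4·(-7.113483) − (-7.347973)) / 3 = -7.035320
(Column j=1 coincides with Simpson's rule on the same nodes.)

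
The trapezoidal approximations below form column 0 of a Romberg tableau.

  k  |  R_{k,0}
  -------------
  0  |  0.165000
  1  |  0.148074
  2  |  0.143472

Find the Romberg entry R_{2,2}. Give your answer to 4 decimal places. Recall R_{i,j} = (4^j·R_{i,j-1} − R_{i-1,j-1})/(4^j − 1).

0.1419

Richardson extrapolation on the trapezoidal column (denominator 4−1=3):
R_{1,1} = 0.148074 + (0.148074 − 0.165000)/3 = 0.142432
R_{2,1} = (4·0.143472 − 0.148074) / 3 = 0.141938
R_{2,2} = 0.141938 + (0.141938 − 0.142432)/15 = 0.141905
(Column j=1 coincides with Simpson's rule on the same nodes.)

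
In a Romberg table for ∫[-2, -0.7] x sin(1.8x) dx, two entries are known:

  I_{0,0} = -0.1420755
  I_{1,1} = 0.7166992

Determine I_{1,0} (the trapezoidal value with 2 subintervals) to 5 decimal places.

From I_{1,1} = (4·I_{1,0} − I_{0,0})/3, solve for I_{1,0}:
4·I_{1,0} = 3·0.7166992 + (-0.1420755) = 2.0080221
I_{1,0} = 0.5020055

0.50201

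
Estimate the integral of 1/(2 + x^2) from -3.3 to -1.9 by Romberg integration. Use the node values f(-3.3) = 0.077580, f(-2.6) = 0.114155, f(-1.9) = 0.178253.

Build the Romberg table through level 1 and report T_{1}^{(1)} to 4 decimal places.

0.1662

T_{0}^{(0)} (trapezoid, 1 panel, h=1.4000): 0.179083
T_{1}^{(0)} (trapezoid, 2 panels, h=0.7000): 0.169450
T_{1}^{(1)} = 0.169450 + (0.169450 − 0.179083)/3 = 0.166239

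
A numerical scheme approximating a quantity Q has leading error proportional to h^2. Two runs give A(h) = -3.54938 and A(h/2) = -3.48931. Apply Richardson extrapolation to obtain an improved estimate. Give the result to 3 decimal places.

Extrapolated value = (4·A(h/2) − A(h)) / (4 − 1)
= (4·(-3.48931) − (-3.54938)) / 3
= -10.40786 / 3 = -3.46929

-3.469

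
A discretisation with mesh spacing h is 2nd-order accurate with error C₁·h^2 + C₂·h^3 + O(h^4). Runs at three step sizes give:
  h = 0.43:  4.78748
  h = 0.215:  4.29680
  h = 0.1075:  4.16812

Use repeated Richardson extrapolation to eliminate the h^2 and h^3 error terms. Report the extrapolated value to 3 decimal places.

4.124

First eliminate the h^2 term (factor 2^2 = 4):
  B₁ = (4·4.29680 − 4.78748)/3 = 4.13324
  B₂ = (4·4.16812 − 4.29680)/3 = 4.12523
Then eliminate the h^3 term (factor 2^3 = 8):
  (8·4.12523 − 4.13324)/7 = 4.12409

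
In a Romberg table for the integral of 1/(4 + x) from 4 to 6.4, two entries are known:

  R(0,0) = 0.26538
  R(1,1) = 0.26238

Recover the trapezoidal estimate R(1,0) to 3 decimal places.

0.263

From R(1,1) = (4·R(1,0) − R(0,0))/3, solve for R(1,0):
4·R(1,0) = 3·0.26238 + 0.26538 = 1.05252
R(1,0) = 0.26313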